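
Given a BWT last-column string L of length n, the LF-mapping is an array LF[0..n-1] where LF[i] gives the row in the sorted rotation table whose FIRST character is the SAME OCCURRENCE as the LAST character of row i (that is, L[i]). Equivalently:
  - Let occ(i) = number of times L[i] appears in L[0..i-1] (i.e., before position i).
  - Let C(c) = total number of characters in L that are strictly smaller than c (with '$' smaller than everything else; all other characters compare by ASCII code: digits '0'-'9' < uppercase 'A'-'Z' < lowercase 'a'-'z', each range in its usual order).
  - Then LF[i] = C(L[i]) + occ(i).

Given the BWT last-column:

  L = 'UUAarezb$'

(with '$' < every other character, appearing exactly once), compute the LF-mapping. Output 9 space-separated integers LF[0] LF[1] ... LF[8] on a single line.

Answer: 2 3 1 4 7 6 8 5 0

Derivation:
Char counts: '$':1, 'A':1, 'U':2, 'a':1, 'b':1, 'e':1, 'r':1, 'z':1
C (first-col start): C('$')=0, C('A')=1, C('U')=2, C('a')=4, C('b')=5, C('e')=6, C('r')=7, C('z')=8
L[0]='U': occ=0, LF[0]=C('U')+0=2+0=2
L[1]='U': occ=1, LF[1]=C('U')+1=2+1=3
L[2]='A': occ=0, LF[2]=C('A')+0=1+0=1
L[3]='a': occ=0, LF[3]=C('a')+0=4+0=4
L[4]='r': occ=0, LF[4]=C('r')+0=7+0=7
L[5]='e': occ=0, LF[5]=C('e')+0=6+0=6
L[6]='z': occ=0, LF[6]=C('z')+0=8+0=8
L[7]='b': occ=0, LF[7]=C('b')+0=5+0=5
L[8]='$': occ=0, LF[8]=C('$')+0=0+0=0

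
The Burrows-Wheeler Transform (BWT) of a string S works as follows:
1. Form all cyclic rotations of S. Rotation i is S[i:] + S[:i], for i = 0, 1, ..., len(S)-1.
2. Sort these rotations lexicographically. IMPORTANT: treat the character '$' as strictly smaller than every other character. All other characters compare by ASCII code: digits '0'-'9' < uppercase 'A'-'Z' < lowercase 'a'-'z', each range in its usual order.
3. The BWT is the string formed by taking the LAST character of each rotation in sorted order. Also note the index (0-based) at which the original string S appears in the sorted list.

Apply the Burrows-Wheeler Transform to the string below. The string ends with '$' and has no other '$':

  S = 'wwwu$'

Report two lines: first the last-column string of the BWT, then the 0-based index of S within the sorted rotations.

All 5 rotations (rotation i = S[i:]+S[:i]):
  rot[0] = wwwu$
  rot[1] = wwu$w
  rot[2] = wu$ww
  rot[3] = u$www
  rot[4] = $wwwu
Sorted (with $ < everything):
  sorted[0] = $wwwu  (last char: 'u')
  sorted[1] = u$www  (last char: 'w')
  sorted[2] = wu$ww  (last char: 'w')
  sorted[3] = wwu$w  (last char: 'w')
  sorted[4] = wwwu$  (last char: '$')
Last column: uwww$
Original string S is at sorted index 4

Answer: uwww$
4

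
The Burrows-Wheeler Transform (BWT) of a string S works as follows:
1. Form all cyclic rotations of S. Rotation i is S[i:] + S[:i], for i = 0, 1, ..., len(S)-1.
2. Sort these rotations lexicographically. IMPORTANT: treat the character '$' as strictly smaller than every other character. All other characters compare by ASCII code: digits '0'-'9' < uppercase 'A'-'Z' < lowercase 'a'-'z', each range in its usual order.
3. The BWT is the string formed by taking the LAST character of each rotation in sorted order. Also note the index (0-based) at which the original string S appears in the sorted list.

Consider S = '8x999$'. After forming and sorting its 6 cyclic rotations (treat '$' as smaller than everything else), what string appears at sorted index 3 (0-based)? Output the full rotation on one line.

Answer: 99$8x9

Derivation:
All 6 rotations (rotation i = S[i:]+S[:i]):
  rot[0] = 8x999$
  rot[1] = x999$8
  rot[2] = 999$8x
  rot[3] = 99$8x9
  rot[4] = 9$8x99
  rot[5] = $8x999
Sorted (with $ < everything):
  sorted[0] = $8x999
  sorted[1] = 8x999$
  sorted[2] = 9$8x99
  sorted[3] = 99$8x9
  sorted[4] = 999$8x
  sorted[5] = x999$8
sorted[3] = 99$8x9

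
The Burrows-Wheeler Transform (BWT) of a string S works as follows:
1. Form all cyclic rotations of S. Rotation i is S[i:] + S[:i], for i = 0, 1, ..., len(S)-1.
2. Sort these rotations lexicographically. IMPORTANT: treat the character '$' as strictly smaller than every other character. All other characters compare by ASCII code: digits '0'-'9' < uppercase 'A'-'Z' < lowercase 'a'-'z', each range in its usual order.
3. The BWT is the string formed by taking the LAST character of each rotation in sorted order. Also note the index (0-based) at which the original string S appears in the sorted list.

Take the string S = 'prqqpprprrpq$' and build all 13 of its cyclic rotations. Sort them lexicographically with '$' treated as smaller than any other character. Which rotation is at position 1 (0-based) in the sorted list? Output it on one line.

All 13 rotations (rotation i = S[i:]+S[:i]):
  rot[0] = prqqpprprrpq$
  rot[1] = rqqpprprrpq$p
  rot[2] = qqpprprrpq$pr
  rot[3] = qpprprrpq$prq
  rot[4] = pprprrpq$prqq
  rot[5] = prprrpq$prqqp
  rot[6] = rprrpq$prqqpp
  rot[7] = prrpq$prqqppr
  rot[8] = rrpq$prqqpprp
  rot[9] = rpq$prqqpprpr
  rot[10] = pq$prqqpprprr
  rot[11] = q$prqqpprprrp
  rot[12] = $prqqpprprrpq
Sorted (with $ < everything):
  sorted[0] = $prqqpprprrpq
  sorted[1] = pprprrpq$prqq
  sorted[2] = pq$prqqpprprr
  sorted[3] = prprrpq$prqqp
  sorted[4] = prqqpprprrpq$
  sorted[5] = prrpq$prqqppr
  sorted[6] = q$prqqpprprrp
  sorted[7] = qpprprrpq$prq
  sorted[8] = qqpprprrpq$pr
  sorted[9] = rpq$prqqpprpr
  sorted[10] = rprrpq$prqqpp
  sorted[11] = rqqpprprrpq$p
  sorted[12] = rrpq$prqqpprp
sorted[1] = pprprrpq$prqq

Answer: pprprrpq$prqq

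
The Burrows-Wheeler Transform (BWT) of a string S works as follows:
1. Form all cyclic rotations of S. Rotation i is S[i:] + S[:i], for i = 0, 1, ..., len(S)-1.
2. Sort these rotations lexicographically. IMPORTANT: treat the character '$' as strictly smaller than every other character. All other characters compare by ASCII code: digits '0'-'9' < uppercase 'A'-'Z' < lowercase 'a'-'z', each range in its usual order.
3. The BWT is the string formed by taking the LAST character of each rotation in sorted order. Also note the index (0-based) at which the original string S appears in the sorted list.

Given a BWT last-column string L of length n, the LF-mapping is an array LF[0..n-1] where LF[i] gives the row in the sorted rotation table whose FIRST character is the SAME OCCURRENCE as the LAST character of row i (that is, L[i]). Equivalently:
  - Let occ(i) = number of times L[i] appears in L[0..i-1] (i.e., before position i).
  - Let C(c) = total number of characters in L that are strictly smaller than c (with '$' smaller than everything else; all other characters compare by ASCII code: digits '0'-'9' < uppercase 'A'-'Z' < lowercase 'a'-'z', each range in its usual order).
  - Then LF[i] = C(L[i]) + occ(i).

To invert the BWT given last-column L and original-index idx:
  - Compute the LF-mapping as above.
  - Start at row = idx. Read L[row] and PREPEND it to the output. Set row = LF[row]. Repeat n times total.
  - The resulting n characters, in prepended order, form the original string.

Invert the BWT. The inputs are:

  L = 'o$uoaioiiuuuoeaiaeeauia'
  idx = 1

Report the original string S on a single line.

LF mapping: 14 0 18 15 1 9 16 10 11 19 20 21 17 6 2 12 3 7 8 4 22 13 5
Walk LF starting at row 1, prepending L[row]:
  step 1: row=1, L[1]='$', prepend. Next row=LF[1]=0
  step 2: row=0, L[0]='o', prepend. Next row=LF[0]=14
  step 3: row=14, L[14]='a', prepend. Next row=LF[14]=2
  step 4: row=2, L[2]='u', prepend. Next row=LF[2]=18
  step 5: row=18, L[18]='e', prepend. Next row=LF[18]=8
  step 6: row=8, L[8]='i', prepend. Next row=LF[8]=11
  step 7: row=11, L[11]='u', prepend. Next row=LF[11]=21
  step 8: row=21, L[21]='i', prepend. Next row=LF[21]=13
  step 9: row=13, L[13]='e', prepend. Next row=LF[13]=6
  step 10: row=6, L[6]='o', prepend. Next row=LF[6]=16
  step 11: row=16, L[16]='a', prepend. Next row=LF[16]=3
  step 12: row=3, L[3]='o', prepend. Next row=LF[3]=15
  step 13: row=15, L[15]='i', prepend. Next row=LF[15]=12
  step 14: row=12, L[12]='o', prepend. Next row=LF[12]=17
  step 15: row=17, L[17]='e', prepend. Next row=LF[17]=7
  step 16: row=7, L[7]='i', prepend. Next row=LF[7]=10
  step 17: row=10, L[10]='u', prepend. Next row=LF[10]=20
  step 18: row=20, L[20]='u', prepend. Next row=LF[20]=22
  step 19: row=22, L[22]='a', prepend. Next row=LF[22]=5
  step 20: row=5, L[5]='i', prepend. Next row=LF[5]=9
  step 21: row=9, L[9]='u', prepend. Next row=LF[9]=19
  step 22: row=19, L[19]='a', prepend. Next row=LF[19]=4
  step 23: row=4, L[4]='a', prepend. Next row=LF[4]=1
Reversed output: aauiauuieoioaoeiuieuao$

Answer: aauiauuieoioaoeiuieuao$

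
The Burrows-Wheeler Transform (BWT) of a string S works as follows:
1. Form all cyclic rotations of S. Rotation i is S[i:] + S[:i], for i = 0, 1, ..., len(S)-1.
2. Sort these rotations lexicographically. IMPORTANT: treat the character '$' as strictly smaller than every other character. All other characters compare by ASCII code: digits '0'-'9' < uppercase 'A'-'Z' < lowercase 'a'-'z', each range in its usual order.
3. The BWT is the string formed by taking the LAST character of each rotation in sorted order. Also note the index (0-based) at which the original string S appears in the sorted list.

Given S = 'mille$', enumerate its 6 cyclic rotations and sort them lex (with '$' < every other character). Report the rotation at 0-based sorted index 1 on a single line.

Answer: e$mill

Derivation:
All 6 rotations (rotation i = S[i:]+S[:i]):
  rot[0] = mille$
  rot[1] = ille$m
  rot[2] = lle$mi
  rot[3] = le$mil
  rot[4] = e$mill
  rot[5] = $mille
Sorted (with $ < everything):
  sorted[0] = $mille
  sorted[1] = e$mill
  sorted[2] = ille$m
  sorted[3] = le$mil
  sorted[4] = lle$mi
  sorted[5] = mille$
sorted[1] = e$mill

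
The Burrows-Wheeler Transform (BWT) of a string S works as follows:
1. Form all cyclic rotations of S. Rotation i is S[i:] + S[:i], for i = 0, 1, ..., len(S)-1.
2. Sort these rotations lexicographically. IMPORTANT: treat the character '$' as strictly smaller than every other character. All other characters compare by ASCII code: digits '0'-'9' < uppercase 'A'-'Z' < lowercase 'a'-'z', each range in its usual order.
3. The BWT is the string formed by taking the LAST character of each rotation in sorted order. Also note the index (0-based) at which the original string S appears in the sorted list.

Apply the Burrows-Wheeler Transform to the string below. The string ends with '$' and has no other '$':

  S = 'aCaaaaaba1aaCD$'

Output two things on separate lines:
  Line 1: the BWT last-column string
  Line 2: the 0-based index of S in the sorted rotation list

All 15 rotations (rotation i = S[i:]+S[:i]):
  rot[0] = aCaaaaaba1aaCD$
  rot[1] = Caaaaaba1aaCD$a
  rot[2] = aaaaaba1aaCD$aC
  rot[3] = aaaaba1aaCD$aCa
  rot[4] = aaaba1aaCD$aCaa
  rot[5] = aaba1aaCD$aCaaa
  rot[6] = aba1aaCD$aCaaaa
  rot[7] = ba1aaCD$aCaaaaa
  rot[8] = a1aaCD$aCaaaaab
  rot[9] = 1aaCD$aCaaaaaba
  rot[10] = aaCD$aCaaaaaba1
  rot[11] = aCD$aCaaaaaba1a
  rot[12] = CD$aCaaaaaba1aa
  rot[13] = D$aCaaaaaba1aaC
  rot[14] = $aCaaaaaba1aaCD
Sorted (with $ < everything):
  sorted[0] = $aCaaaaaba1aaCD  (last char: 'D')
  sorted[1] = 1aaCD$aCaaaaaba  (last char: 'a')
  sorted[2] = CD$aCaaaaaba1aa  (last char: 'a')
  sorted[3] = Caaaaaba1aaCD$a  (last char: 'a')
  sorted[4] = D$aCaaaaaba1aaC  (last char: 'C')
  sorted[5] = a1aaCD$aCaaaaab  (last char: 'b')
  sorted[6] = aCD$aCaaaaaba1a  (last char: 'a')
  sorted[7] = aCaaaaaba1aaCD$  (last char: '$')
  sorted[8] = aaCD$aCaaaaaba1  (last char: '1')
  sorted[9] = aaaaaba1aaCD$aC  (last char: 'C')
  sorted[10] = aaaaba1aaCD$aCa  (last char: 'a')
  sorted[11] = aaaba1aaCD$aCaa  (last char: 'a')
  sorted[12] = aaba1aaCD$aCaaa  (last char: 'a')
  sorted[13] = aba1aaCD$aCaaaa  (last char: 'a')
  sorted[14] = ba1aaCD$aCaaaaa  (last char: 'a')
Last column: DaaaCba$1Caaaaa
Original string S is at sorted index 7

Answer: DaaaCba$1Caaaaa
7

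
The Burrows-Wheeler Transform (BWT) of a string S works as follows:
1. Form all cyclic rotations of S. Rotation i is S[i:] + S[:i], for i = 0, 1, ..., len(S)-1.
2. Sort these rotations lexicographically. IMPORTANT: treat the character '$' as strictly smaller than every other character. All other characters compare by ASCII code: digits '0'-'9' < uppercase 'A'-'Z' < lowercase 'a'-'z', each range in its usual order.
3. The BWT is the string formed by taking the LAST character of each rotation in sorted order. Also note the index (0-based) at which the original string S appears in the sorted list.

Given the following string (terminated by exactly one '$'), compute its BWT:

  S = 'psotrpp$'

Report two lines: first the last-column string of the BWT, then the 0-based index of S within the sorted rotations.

All 8 rotations (rotation i = S[i:]+S[:i]):
  rot[0] = psotrpp$
  rot[1] = sotrpp$p
  rot[2] = otrpp$ps
  rot[3] = trpp$pso
  rot[4] = rpp$psot
  rot[5] = pp$psotr
  rot[6] = p$psotrp
  rot[7] = $psotrpp
Sorted (with $ < everything):
  sorted[0] = $psotrpp  (last char: 'p')
  sorted[1] = otrpp$ps  (last char: 's')
  sorted[2] = p$psotrp  (last char: 'p')
  sorted[3] = pp$psotr  (last char: 'r')
  sorted[4] = psotrpp$  (last char: '$')
  sorted[5] = rpp$psot  (last char: 't')
  sorted[6] = sotrpp$p  (last char: 'p')
  sorted[7] = trpp$pso  (last char: 'o')
Last column: pspr$tpo
Original string S is at sorted index 4

Answer: pspr$tpo
4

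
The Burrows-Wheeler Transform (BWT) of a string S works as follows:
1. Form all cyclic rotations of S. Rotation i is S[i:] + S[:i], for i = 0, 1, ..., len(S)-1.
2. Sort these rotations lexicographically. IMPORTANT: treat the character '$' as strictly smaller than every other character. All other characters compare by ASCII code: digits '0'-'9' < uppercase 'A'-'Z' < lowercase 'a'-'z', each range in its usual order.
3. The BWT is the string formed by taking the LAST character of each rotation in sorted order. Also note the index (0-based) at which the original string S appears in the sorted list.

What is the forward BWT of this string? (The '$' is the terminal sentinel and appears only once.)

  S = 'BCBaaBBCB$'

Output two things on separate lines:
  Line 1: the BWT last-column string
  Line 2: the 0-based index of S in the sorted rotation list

All 10 rotations (rotation i = S[i:]+S[:i]):
  rot[0] = BCBaaBBCB$
  rot[1] = CBaaBBCB$B
  rot[2] = BaaBBCB$BC
  rot[3] = aaBBCB$BCB
  rot[4] = aBBCB$BCBa
  rot[5] = BBCB$BCBaa
  rot[6] = BCB$BCBaaB
  rot[7] = CB$BCBaaBB
  rot[8] = B$BCBaaBBC
  rot[9] = $BCBaaBBCB
Sorted (with $ < everything):
  sorted[0] = $BCBaaBBCB  (last char: 'B')
  sorted[1] = B$BCBaaBBC  (last char: 'C')
  sorted[2] = BBCB$BCBaa  (last char: 'a')
  sorted[3] = BCB$BCBaaB  (last char: 'B')
  sorted[4] = BCBaaBBCB$  (last char: '$')
  sorted[5] = BaaBBCB$BC  (last char: 'C')
  sorted[6] = CB$BCBaaBB  (last char: 'B')
  sorted[7] = CBaaBBCB$B  (last char: 'B')
  sorted[8] = aBBCB$BCBa  (last char: 'a')
  sorted[9] = aaBBCB$BCB  (last char: 'B')
Last column: BCaB$CBBaB
Original string S is at sorted index 4

Answer: BCaB$CBBaB
4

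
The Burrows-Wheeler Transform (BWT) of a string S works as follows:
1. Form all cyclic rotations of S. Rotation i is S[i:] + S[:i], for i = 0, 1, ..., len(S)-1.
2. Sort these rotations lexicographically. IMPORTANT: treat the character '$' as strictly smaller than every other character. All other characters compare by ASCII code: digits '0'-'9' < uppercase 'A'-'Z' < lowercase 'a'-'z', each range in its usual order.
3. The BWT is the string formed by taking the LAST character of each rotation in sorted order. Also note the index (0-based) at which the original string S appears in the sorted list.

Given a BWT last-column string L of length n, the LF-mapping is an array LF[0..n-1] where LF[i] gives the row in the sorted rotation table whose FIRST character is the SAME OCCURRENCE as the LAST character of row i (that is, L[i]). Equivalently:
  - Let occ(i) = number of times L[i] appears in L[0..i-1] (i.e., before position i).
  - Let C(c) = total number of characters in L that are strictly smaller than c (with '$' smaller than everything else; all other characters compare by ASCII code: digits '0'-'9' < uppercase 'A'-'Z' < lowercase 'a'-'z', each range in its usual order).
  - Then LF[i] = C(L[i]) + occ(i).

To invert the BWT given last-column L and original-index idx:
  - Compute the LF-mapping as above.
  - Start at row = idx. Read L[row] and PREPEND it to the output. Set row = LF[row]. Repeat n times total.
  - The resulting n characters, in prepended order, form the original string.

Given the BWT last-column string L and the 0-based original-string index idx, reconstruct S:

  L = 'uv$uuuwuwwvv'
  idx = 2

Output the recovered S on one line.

Answer: uuuuvwvwwvu$

Derivation:
LF mapping: 1 6 0 2 3 4 9 5 10 11 7 8
Walk LF starting at row 2, prepending L[row]:
  step 1: row=2, L[2]='$', prepend. Next row=LF[2]=0
  step 2: row=0, L[0]='u', prepend. Next row=LF[0]=1
  step 3: row=1, L[1]='v', prepend. Next row=LF[1]=6
  step 4: row=6, L[6]='w', prepend. Next row=LF[6]=9
  step 5: row=9, L[9]='w', prepend. Next row=LF[9]=11
  step 6: row=11, L[11]='v', prepend. Next row=LF[11]=8
  step 7: row=8, L[8]='w', prepend. Next row=LF[8]=10
  step 8: row=10, L[10]='v', prepend. Next row=LF[10]=7
  step 9: row=7, L[7]='u', prepend. Next row=LF[7]=5
  step 10: row=5, L[5]='u', prepend. Next row=LF[5]=4
  step 11: row=4, L[4]='u', prepend. Next row=LF[4]=3
  step 12: row=3, L[3]='u', prepend. Next row=LF[3]=2
Reversed output: uuuuvwvwwvu$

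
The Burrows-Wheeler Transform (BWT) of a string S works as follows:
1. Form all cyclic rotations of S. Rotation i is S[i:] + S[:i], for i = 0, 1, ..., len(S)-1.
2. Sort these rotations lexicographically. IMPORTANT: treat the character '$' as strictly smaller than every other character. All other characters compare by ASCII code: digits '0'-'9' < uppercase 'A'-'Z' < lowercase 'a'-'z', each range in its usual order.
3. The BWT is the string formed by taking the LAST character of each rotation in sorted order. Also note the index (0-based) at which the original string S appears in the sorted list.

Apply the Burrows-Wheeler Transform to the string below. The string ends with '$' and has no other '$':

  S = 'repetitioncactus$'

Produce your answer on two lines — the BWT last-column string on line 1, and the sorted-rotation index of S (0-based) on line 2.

Answer: scnarpttoie$uiect
11

Derivation:
All 17 rotations (rotation i = S[i:]+S[:i]):
  rot[0] = repetitioncactus$
  rot[1] = epetitioncactus$r
  rot[2] = petitioncactus$re
  rot[3] = etitioncactus$rep
  rot[4] = titioncactus$repe
  rot[5] = itioncactus$repet
  rot[6] = tioncactus$repeti
  rot[7] = ioncactus$repetit
  rot[8] = oncactus$repetiti
  rot[9] = ncactus$repetitio
  rot[10] = cactus$repetition
  rot[11] = actus$repetitionc
  rot[12] = ctus$repetitionca
  rot[13] = tus$repetitioncac
  rot[14] = us$repetitioncact
  rot[15] = s$repetitioncactu
  rot[16] = $repetitioncactus
Sorted (with $ < everything):
  sorted[0] = $repetitioncactus  (last char: 's')
  sorted[1] = actus$repetitionc  (last char: 'c')
  sorted[2] = cactus$repetition  (last char: 'n')
  sorted[3] = ctus$repetitionca  (last char: 'a')
  sorted[4] = epetitioncactus$r  (last char: 'r')
  sorted[5] = etitioncactus$rep  (last char: 'p')
  sorted[6] = ioncactus$repetit  (last char: 't')
  sorted[7] = itioncactus$repet  (last char: 't')
  sorted[8] = ncactus$repetitio  (last char: 'o')
  sorted[9] = oncactus$repetiti  (last char: 'i')
  sorted[10] = petitioncactus$re  (last char: 'e')
  sorted[11] = repetitioncactus$  (last char: '$')
  sorted[12] = s$repetitioncactu  (last char: 'u')
  sorted[13] = tioncactus$repeti  (last char: 'i')
  sorted[14] = titioncactus$repe  (last char: 'e')
  sorted[15] = tus$repetitioncac  (last char: 'c')
  sorted[16] = us$repetitioncact  (last char: 't')
Last column: scnarpttoie$uiect
Original string S is at sorted index 11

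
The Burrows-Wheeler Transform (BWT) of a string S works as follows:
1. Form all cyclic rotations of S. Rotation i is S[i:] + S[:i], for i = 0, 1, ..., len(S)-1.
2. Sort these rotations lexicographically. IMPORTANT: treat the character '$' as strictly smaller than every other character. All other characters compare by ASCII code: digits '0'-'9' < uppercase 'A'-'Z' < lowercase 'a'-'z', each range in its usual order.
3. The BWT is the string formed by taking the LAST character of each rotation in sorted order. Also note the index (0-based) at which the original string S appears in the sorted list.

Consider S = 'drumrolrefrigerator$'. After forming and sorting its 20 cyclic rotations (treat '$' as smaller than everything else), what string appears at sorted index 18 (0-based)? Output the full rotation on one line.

Answer: tor$drumrolrefrigera

Derivation:
All 20 rotations (rotation i = S[i:]+S[:i]):
  rot[0] = drumrolrefrigerator$
  rot[1] = rumrolrefrigerator$d
  rot[2] = umrolrefrigerator$dr
  rot[3] = mrolrefrigerator$dru
  rot[4] = rolrefrigerator$drum
  rot[5] = olrefrigerator$drumr
  rot[6] = lrefrigerator$drumro
  rot[7] = refrigerator$drumrol
  rot[8] = efrigerator$drumrolr
  rot[9] = frigerator$drumrolre
  rot[10] = rigerator$drumrolref
  rot[11] = igerator$drumrolrefr
  rot[12] = gerator$drumrolrefri
  rot[13] = erator$drumrolrefrig
  rot[14] = rator$drumrolrefrige
  rot[15] = ator$drumrolrefriger
  rot[16] = tor$drumrolrefrigera
  rot[17] = or$drumrolrefrigerat
  rot[18] = r$drumrolrefrigerato
  rot[19] = $drumrolrefrigerator
Sorted (with $ < everything):
  sorted[0] = $drumrolrefrigerator
  sorted[1] = ator$drumrolrefriger
  sorted[2] = drumrolrefrigerator$
  sorted[3] = efrigerator$drumrolr
  sorted[4] = erator$drumrolrefrig
  sorted[5] = frigerator$drumrolre
  sorted[6] = gerator$drumrolrefri
  sorted[7] = igerator$drumrolrefr
  sorted[8] = lrefrigerator$drumro
  sorted[9] = mrolrefrigerator$dru
  sorted[10] = olrefrigerator$drumr
  sorted[11] = or$drumrolrefrigerat
  sorted[12] = r$drumrolrefrigerato
  sorted[13] = rator$drumrolrefrige
  sorted[14] = refrigerator$drumrol
  sorted[15] = rigerator$drumrolref
  sorted[16] = rolrefrigerator$drum
  sorted[17] = rumrolrefrigerator$d
  sorted[18] = tor$drumrolrefrigera
  sorted[19] = umrolrefrigerator$dr
sorted[18] = tor$drumrolrefrigera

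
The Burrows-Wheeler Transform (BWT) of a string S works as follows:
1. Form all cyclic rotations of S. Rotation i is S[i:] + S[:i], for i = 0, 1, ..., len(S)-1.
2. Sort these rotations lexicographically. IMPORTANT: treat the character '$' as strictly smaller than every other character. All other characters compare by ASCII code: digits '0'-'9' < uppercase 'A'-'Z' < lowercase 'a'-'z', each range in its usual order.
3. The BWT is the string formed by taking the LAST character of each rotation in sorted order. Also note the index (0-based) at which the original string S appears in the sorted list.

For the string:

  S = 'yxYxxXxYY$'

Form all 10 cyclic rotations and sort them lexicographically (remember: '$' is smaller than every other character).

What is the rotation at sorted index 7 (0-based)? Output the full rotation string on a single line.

Answer: xYxxXxYY$y

Derivation:
All 10 rotations (rotation i = S[i:]+S[:i]):
  rot[0] = yxYxxXxYY$
  rot[1] = xYxxXxYY$y
  rot[2] = YxxXxYY$yx
  rot[3] = xxXxYY$yxY
  rot[4] = xXxYY$yxYx
  rot[5] = XxYY$yxYxx
  rot[6] = xYY$yxYxxX
  rot[7] = YY$yxYxxXx
  rot[8] = Y$yxYxxXxY
  rot[9] = $yxYxxXxYY
Sorted (with $ < everything):
  sorted[0] = $yxYxxXxYY
  sorted[1] = XxYY$yxYxx
  sorted[2] = Y$yxYxxXxY
  sorted[3] = YY$yxYxxXx
  sorted[4] = YxxXxYY$yx
  sorted[5] = xXxYY$yxYx
  sorted[6] = xYY$yxYxxX
  sorted[7] = xYxxXxYY$y
  sorted[8] = xxXxYY$yxY
  sorted[9] = yxYxxXxYY$
sorted[7] = xYxxXxYY$y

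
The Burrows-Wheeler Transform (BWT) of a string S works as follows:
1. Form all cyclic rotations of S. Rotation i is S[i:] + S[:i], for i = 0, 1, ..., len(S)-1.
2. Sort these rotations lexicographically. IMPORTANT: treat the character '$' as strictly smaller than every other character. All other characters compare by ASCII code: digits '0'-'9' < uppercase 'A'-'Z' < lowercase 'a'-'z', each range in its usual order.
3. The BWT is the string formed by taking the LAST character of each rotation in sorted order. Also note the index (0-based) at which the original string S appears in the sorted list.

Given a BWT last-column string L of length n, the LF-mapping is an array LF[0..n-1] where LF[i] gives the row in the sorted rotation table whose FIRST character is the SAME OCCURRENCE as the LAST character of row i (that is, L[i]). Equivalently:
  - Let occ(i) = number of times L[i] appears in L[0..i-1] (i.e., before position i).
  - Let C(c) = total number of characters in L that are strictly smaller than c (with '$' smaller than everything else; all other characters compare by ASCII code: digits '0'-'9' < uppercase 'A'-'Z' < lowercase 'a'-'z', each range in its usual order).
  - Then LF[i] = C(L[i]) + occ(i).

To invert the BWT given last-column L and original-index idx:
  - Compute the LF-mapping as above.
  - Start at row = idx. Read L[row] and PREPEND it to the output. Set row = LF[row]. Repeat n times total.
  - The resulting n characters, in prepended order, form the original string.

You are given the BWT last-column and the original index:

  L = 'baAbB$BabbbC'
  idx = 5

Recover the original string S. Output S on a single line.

LF mapping: 7 5 1 8 2 0 3 6 9 10 11 4
Walk LF starting at row 5, prepending L[row]:
  step 1: row=5, L[5]='$', prepend. Next row=LF[5]=0
  step 2: row=0, L[0]='b', prepend. Next row=LF[0]=7
  step 3: row=7, L[7]='a', prepend. Next row=LF[7]=6
  step 4: row=6, L[6]='B', prepend. Next row=LF[6]=3
  step 5: row=3, L[3]='b', prepend. Next row=LF[3]=8
  step 6: row=8, L[8]='b', prepend. Next row=LF[8]=9
  step 7: row=9, L[9]='b', prepend. Next row=LF[9]=10
  step 8: row=10, L[10]='b', prepend. Next row=LF[10]=11
  step 9: row=11, L[11]='C', prepend. Next row=LF[11]=4
  step 10: row=4, L[4]='B', prepend. Next row=LF[4]=2
  step 11: row=2, L[2]='A', prepend. Next row=LF[2]=1
  step 12: row=1, L[1]='a', prepend. Next row=LF[1]=5
Reversed output: aABCbbbbBab$

Answer: aABCbbbbBab$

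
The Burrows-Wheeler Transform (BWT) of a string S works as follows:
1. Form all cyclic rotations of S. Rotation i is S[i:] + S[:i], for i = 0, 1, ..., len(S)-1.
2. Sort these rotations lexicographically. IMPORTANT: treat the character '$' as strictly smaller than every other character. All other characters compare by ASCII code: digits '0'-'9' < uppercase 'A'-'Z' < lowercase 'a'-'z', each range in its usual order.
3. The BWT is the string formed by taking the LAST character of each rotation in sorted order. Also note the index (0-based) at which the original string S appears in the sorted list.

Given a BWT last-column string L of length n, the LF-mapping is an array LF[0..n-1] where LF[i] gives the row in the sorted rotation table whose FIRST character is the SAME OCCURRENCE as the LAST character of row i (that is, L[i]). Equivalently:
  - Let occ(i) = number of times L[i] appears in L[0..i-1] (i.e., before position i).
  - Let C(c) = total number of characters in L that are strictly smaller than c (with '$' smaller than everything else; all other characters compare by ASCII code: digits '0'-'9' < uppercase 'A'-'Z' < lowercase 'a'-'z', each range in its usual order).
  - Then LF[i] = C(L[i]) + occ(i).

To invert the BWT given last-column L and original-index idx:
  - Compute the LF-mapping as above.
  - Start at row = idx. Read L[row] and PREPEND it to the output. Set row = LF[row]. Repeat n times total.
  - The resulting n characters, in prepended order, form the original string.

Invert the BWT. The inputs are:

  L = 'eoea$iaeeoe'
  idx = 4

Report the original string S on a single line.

Answer: eaeieeooae$

Derivation:
LF mapping: 3 9 4 1 0 8 2 5 6 10 7
Walk LF starting at row 4, prepending L[row]:
  step 1: row=4, L[4]='$', prepend. Next row=LF[4]=0
  step 2: row=0, L[0]='e', prepend. Next row=LF[0]=3
  step 3: row=3, L[3]='a', prepend. Next row=LF[3]=1
  step 4: row=1, L[1]='o', prepend. Next row=LF[1]=9
  step 5: row=9, L[9]='o', prepend. Next row=LF[9]=10
  step 6: row=10, L[10]='e', prepend. Next row=LF[10]=7
  step 7: row=7, L[7]='e', prepend. Next row=LF[7]=5
  step 8: row=5, L[5]='i', prepend. Next row=LF[5]=8
  step 9: row=8, L[8]='e', prepend. Next row=LF[8]=6
  step 10: row=6, L[6]='a', prepend. Next row=LF[6]=2
  step 11: row=2, L[2]='e', prepend. Next row=LF[2]=4
Reversed output: eaeieeooae$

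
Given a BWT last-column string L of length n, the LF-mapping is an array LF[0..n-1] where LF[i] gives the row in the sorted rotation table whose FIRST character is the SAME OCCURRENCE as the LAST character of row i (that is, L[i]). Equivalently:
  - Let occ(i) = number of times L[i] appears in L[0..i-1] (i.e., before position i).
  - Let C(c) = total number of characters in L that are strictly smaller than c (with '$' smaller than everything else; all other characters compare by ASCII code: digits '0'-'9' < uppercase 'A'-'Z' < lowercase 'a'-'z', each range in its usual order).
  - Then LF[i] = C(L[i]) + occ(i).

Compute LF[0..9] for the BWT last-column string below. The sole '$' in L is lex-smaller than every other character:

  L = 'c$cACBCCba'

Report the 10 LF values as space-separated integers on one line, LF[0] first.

Char counts: '$':1, 'A':1, 'B':1, 'C':3, 'a':1, 'b':1, 'c':2
C (first-col start): C('$')=0, C('A')=1, C('B')=2, C('C')=3, C('a')=6, C('b')=7, C('c')=8
L[0]='c': occ=0, LF[0]=C('c')+0=8+0=8
L[1]='$': occ=0, LF[1]=C('$')+0=0+0=0
L[2]='c': occ=1, LF[2]=C('c')+1=8+1=9
L[3]='A': occ=0, LF[3]=C('A')+0=1+0=1
L[4]='C': occ=0, LF[4]=C('C')+0=3+0=3
L[5]='B': occ=0, LF[5]=C('B')+0=2+0=2
L[6]='C': occ=1, LF[6]=C('C')+1=3+1=4
L[7]='C': occ=2, LF[7]=C('C')+2=3+2=5
L[8]='b': occ=0, LF[8]=C('b')+0=7+0=7
L[9]='a': occ=0, LF[9]=C('a')+0=6+0=6

Answer: 8 0 9 1 3 2 4 5 7 6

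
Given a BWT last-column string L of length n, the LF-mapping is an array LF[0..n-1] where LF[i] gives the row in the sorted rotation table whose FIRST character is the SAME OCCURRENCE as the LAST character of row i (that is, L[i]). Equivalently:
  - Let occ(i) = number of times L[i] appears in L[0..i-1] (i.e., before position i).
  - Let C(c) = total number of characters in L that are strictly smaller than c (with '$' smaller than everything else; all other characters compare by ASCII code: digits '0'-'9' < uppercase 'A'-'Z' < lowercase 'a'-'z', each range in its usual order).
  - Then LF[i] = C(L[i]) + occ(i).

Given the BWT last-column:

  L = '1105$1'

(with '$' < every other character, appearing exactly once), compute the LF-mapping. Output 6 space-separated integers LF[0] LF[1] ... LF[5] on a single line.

Answer: 2 3 1 5 0 4

Derivation:
Char counts: '$':1, '0':1, '1':3, '5':1
C (first-col start): C('$')=0, C('0')=1, C('1')=2, C('5')=5
L[0]='1': occ=0, LF[0]=C('1')+0=2+0=2
L[1]='1': occ=1, LF[1]=C('1')+1=2+1=3
L[2]='0': occ=0, LF[2]=C('0')+0=1+0=1
L[3]='5': occ=0, LF[3]=C('5')+0=5+0=5
L[4]='$': occ=0, LF[4]=C('$')+0=0+0=0
L[5]='1': occ=2, LF[5]=C('1')+2=2+2=4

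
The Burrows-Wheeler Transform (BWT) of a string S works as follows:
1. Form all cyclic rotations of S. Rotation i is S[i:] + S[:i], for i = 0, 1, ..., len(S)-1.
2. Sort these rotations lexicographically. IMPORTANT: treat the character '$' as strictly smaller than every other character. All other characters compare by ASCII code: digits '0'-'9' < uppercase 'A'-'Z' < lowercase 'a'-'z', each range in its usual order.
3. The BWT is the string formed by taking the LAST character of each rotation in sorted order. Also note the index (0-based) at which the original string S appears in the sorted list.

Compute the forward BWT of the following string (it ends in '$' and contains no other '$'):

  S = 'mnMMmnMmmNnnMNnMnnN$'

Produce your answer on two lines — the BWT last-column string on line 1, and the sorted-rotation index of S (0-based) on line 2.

All 20 rotations (rotation i = S[i:]+S[:i]):
  rot[0] = mnMMmnMmmNnnMNnMnnN$
  rot[1] = nMMmnMmmNnnMNnMnnN$m
  rot[2] = MMmnMmmNnnMNnMnnN$mn
  rot[3] = MmnMmmNnnMNnMnnN$mnM
  rot[4] = mnMmmNnnMNnMnnN$mnMM
  rot[5] = nMmmNnnMNnMnnN$mnMMm
  rot[6] = MmmNnnMNnMnnN$mnMMmn
  rot[7] = mmNnnMNnMnnN$mnMMmnM
  rot[8] = mNnnMNnMnnN$mnMMmnMm
  rot[9] = NnnMNnMnnN$mnMMmnMmm
  rot[10] = nnMNnMnnN$mnMMmnMmmN
  rot[11] = nMNnMnnN$mnMMmnMmmNn
  rot[12] = MNnMnnN$mnMMmnMmmNnn
  rot[13] = NnMnnN$mnMMmnMmmNnnM
  rot[14] = nMnnN$mnMMmnMmmNnnMN
  rot[15] = MnnN$mnMMmnMmmNnnMNn
  rot[16] = nnN$mnMMmnMmmNnnMNnM
  rot[17] = nN$mnMMmnMmmNnnMNnMn
  rot[18] = N$mnMMmnMmmNnnMNnMnn
  rot[19] = $mnMMmnMmmNnnMNnMnnN
Sorted (with $ < everything):
  sorted[0] = $mnMMmnMmmNnnMNnMnnN  (last char: 'N')
  sorted[1] = MMmnMmmNnnMNnMnnN$mn  (last char: 'n')
  sorted[2] = MNnMnnN$mnMMmnMmmNnn  (last char: 'n')
  sorted[3] = MmmNnnMNnMnnN$mnMMmn  (last char: 'n')
  sorted[4] = MmnMmmNnnMNnMnnN$mnM  (last char: 'M')
  sorted[5] = MnnN$mnMMmnMmmNnnMNn  (last char: 'n')
  sorted[6] = N$mnMMmnMmmNnnMNnMnn  (last char: 'n')
  sorted[7] = NnMnnN$mnMMmnMmmNnnM  (last char: 'M')
  sorted[8] = NnnMNnMnnN$mnMMmnMmm  (last char: 'm')
  sorted[9] = mNnnMNnMnnN$mnMMmnMm  (last char: 'm')
  sorted[10] = mmNnnMNnMnnN$mnMMmnM  (last char: 'M')
  sorted[11] = mnMMmnMmmNnnMNnMnnN$  (last char: '$')
  sorted[12] = mnMmmNnnMNnMnnN$mnMM  (last char: 'M')
  sorted[13] = nMMmnMmmNnnMNnMnnN$m  (last char: 'm')
  sorted[14] = nMNnMnnN$mnMMmnMmmNn  (last char: 'n')
  sorted[15] = nMmmNnnMNnMnnN$mnMMm  (last char: 'm')
  sorted[16] = nMnnN$mnMMmnMmmNnnMN  (last char: 'N')
  sorted[17] = nN$mnMMmnMmmNnnMNnMn  (last char: 'n')
  sorted[18] = nnMNnMnnN$mnMMmnMmmN  (last char: 'N')
  sorted[19] = nnN$mnMMmnMmmNnnMNnM  (last char: 'M')
Last column: NnnnMnnMmmM$MmnmNnNM
Original string S is at sorted index 11

Answer: NnnnMnnMmmM$MmnmNnNM
11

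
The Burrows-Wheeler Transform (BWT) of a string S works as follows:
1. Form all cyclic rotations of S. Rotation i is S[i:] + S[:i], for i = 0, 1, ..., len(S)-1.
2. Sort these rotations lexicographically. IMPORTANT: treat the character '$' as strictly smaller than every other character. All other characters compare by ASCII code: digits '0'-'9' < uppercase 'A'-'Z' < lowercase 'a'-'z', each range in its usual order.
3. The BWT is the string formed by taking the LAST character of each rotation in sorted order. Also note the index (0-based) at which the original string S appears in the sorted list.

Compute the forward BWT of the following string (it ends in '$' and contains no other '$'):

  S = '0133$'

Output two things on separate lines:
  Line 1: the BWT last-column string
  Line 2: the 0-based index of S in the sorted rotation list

All 5 rotations (rotation i = S[i:]+S[:i]):
  rot[0] = 0133$
  rot[1] = 133$0
  rot[2] = 33$01
  rot[3] = 3$013
  rot[4] = $0133
Sorted (with $ < everything):
  sorted[0] = $0133  (last char: '3')
  sorted[1] = 0133$  (last char: '$')
  sorted[2] = 133$0  (last char: '0')
  sorted[3] = 3$013  (last char: '3')
  sorted[4] = 33$01  (last char: '1')
Last column: 3$031
Original string S is at sorted index 1

Answer: 3$031
1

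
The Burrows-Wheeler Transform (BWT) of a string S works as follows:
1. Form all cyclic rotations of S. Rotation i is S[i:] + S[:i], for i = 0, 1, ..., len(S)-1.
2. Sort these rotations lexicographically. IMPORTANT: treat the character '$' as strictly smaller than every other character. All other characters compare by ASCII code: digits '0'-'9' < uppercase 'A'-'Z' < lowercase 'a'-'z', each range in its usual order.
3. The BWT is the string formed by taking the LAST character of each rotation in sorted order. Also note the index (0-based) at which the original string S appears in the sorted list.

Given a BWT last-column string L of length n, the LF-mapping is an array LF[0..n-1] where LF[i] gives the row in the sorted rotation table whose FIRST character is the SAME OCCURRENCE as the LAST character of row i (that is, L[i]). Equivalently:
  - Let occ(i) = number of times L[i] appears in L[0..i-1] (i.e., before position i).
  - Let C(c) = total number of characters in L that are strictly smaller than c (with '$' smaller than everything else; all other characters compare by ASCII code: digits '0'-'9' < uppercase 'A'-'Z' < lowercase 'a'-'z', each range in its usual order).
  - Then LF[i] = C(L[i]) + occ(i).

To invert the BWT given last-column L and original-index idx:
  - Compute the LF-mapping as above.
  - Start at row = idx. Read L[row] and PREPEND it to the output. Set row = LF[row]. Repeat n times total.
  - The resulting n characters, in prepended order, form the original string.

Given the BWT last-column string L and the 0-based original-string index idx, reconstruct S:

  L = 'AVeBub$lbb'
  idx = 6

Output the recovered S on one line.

Answer: bubbleBVA$

Derivation:
LF mapping: 1 3 7 2 9 4 0 8 5 6
Walk LF starting at row 6, prepending L[row]:
  step 1: row=6, L[6]='$', prepend. Next row=LF[6]=0
  step 2: row=0, L[0]='A', prepend. Next row=LF[0]=1
  step 3: row=1, L[1]='V', prepend. Next row=LF[1]=3
  step 4: row=3, L[3]='B', prepend. Next row=LF[3]=2
  step 5: row=2, L[2]='e', prepend. Next row=LF[2]=7
  step 6: row=7, L[7]='l', prepend. Next row=LF[7]=8
  step 7: row=8, L[8]='b', prepend. Next row=LF[8]=5
  step 8: row=5, L[5]='b', prepend. Next row=LF[5]=4
  step 9: row=4, L[4]='u', prepend. Next row=LF[4]=9
  step 10: row=9, L[9]='b', prepend. Next row=LF[9]=6
Reversed output: bubbleBVA$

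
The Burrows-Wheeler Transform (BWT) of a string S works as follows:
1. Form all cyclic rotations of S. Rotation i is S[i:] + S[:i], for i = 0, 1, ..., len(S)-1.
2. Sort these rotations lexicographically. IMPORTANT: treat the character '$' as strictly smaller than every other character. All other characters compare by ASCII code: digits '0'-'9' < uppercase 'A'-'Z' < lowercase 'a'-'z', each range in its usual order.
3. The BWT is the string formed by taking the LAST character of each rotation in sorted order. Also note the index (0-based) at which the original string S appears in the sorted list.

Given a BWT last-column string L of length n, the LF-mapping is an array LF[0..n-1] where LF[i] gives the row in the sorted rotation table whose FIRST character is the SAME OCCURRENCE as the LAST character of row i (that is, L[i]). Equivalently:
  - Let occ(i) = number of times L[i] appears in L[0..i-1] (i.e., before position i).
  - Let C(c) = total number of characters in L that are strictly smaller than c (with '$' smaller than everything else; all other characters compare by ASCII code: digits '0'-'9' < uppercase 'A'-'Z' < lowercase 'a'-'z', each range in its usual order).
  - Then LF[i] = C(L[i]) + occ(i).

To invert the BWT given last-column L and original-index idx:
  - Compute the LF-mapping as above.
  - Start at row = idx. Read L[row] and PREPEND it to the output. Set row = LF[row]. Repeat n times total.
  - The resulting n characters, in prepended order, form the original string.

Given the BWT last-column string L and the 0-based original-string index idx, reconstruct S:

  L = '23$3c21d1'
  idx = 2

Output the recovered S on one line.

LF mapping: 3 5 0 6 7 4 1 8 2
Walk LF starting at row 2, prepending L[row]:
  step 1: row=2, L[2]='$', prepend. Next row=LF[2]=0
  step 2: row=0, L[0]='2', prepend. Next row=LF[0]=3
  step 3: row=3, L[3]='3', prepend. Next row=LF[3]=6
  step 4: row=6, L[6]='1', prepend. Next row=LF[6]=1
  step 5: row=1, L[1]='3', prepend. Next row=LF[1]=5
  step 6: row=5, L[5]='2', prepend. Next row=LF[5]=4
  step 7: row=4, L[4]='c', prepend. Next row=LF[4]=7
  step 8: row=7, L[7]='d', prepend. Next row=LF[7]=8
  step 9: row=8, L[8]='1', prepend. Next row=LF[8]=2
Reversed output: 1dc23132$

Answer: 1dc23132$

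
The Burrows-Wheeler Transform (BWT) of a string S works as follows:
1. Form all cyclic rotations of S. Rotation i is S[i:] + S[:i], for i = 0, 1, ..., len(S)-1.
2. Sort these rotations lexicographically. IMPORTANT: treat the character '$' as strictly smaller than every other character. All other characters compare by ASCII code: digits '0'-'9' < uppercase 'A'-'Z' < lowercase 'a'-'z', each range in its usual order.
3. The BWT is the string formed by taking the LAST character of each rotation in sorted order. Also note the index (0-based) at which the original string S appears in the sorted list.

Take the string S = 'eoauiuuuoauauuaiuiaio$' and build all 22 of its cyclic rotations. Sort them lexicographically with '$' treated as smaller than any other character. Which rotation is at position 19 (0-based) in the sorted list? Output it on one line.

All 22 rotations (rotation i = S[i:]+S[:i]):
  rot[0] = eoauiuuuoauauuaiuiaio$
  rot[1] = oauiuuuoauauuaiuiaio$e
  rot[2] = auiuuuoauauuaiuiaio$eo
  rot[3] = uiuuuoauauuaiuiaio$eoa
  rot[4] = iuuuoauauuaiuiaio$eoau
  rot[5] = uuuoauauuaiuiaio$eoaui
  rot[6] = uuoauauuaiuiaio$eoauiu
  rot[7] = uoauauuaiuiaio$eoauiuu
  rot[8] = oauauuaiuiaio$eoauiuuu
  rot[9] = auauuaiuiaio$eoauiuuuo
  rot[10] = uauuaiuiaio$eoauiuuuoa
  rot[11] = auuaiuiaio$eoauiuuuoau
  rot[12] = uuaiuiaio$eoauiuuuoaua
  rot[13] = uaiuiaio$eoauiuuuoauau
  rot[14] = aiuiaio$eoauiuuuoauauu
  rot[15] = iuiaio$eoauiuuuoauauua
  rot[16] = uiaio$eoauiuuuoauauuai
  rot[17] = iaio$eoauiuuuoauauuaiu
  rot[18] = aio$eoauiuuuoauauuaiui
  rot[19] = io$eoauiuuuoauauuaiuia
  rot[20] = o$eoauiuuuoauauuaiuiai
  rot[21] = $eoauiuuuoauauuaiuiaio
Sorted (with $ < everything):
  sorted[0] = $eoauiuuuoauauuaiuiaio
  sorted[1] = aio$eoauiuuuoauauuaiui
  sorted[2] = aiuiaio$eoauiuuuoauauu
  sorted[3] = auauuaiuiaio$eoauiuuuo
  sorted[4] = auiuuuoauauuaiuiaio$eo
  sorted[5] = auuaiuiaio$eoauiuuuoau
  sorted[6] = eoauiuuuoauauuaiuiaio$
  sorted[7] = iaio$eoauiuuuoauauuaiu
  sorted[8] = io$eoauiuuuoauauuaiuia
  sorted[9] = iuiaio$eoauiuuuoauauua
  sorted[10] = iuuuoauauuaiuiaio$eoau
  sorted[11] = o$eoauiuuuoauauuaiuiai
  sorted[12] = oauauuaiuiaio$eoauiuuu
  sorted[13] = oauiuuuoauauuaiuiaio$e
  sorted[14] = uaiuiaio$eoauiuuuoauau
  sorted[15] = uauuaiuiaio$eoauiuuuoa
  sorted[16] = uiaio$eoauiuuuoauauuai
  sorted[17] = uiuuuoauauuaiuiaio$eoa
  sorted[18] = uoauauuaiuiaio$eoauiuu
  sorted[19] = uuaiuiaio$eoauiuuuoaua
  sorted[20] = uuoauauuaiuiaio$eoauiu
  sorted[21] = uuuoauauuaiuiaio$eoaui
sorted[19] = uuaiuiaio$eoauiuuuoaua

Answer: uuaiuiaio$eoauiuuuoaua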